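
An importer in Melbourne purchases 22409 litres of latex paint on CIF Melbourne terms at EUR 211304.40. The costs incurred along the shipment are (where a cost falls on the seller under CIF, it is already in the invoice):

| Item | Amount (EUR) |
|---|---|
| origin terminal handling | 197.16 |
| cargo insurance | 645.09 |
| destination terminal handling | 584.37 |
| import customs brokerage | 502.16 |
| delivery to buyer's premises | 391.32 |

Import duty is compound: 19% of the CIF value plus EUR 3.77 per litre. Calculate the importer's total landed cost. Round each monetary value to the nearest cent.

CIF: the seller pays costs through ocean freight and marine insurance to the destination port.
Already in the invoice (seller's account under CIF): origin terminal, insurance — exclude.
The CIF price already equals the CIF value: 211304.40
Ad valorem component: 211304.40 × 19% = 40147.84
Specific component: 22409 × 3.77 = 84481.93
Import duty = 40147.84 + 84481.93 = 124629.77
Buyer bears: destination terminal 584.37 + brokerage 502.16 + delivery 391.32 + duty 124629.77 = 126107.62
Landed cost = invoice 211304.40 + 126107.62 = 337412.02

Total landed cost: EUR 337412.02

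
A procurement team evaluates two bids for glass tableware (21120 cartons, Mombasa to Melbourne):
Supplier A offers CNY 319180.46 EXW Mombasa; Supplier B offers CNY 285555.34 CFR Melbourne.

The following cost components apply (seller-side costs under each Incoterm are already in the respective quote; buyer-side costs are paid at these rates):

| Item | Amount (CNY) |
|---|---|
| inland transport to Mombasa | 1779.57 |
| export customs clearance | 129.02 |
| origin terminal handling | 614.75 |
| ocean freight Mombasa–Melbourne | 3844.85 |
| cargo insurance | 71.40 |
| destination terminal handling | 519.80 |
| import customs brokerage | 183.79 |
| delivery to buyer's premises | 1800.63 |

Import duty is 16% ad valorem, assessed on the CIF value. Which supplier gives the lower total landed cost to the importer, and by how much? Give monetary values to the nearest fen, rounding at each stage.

Supplier A (EXW):
CIF value = EXW price + inland to port + export clearance + origin terminal + freight + insurance = 319180.46 + 1779.57 + 129.02 + 614.75 + 3844.85 + 71.40 = 325620.05
Import duty = 325620.05 × 16% = 52099.21
Buyer bears (A): 1779.57 + 129.02 + 614.75 + 3844.85 + 71.40 + 519.80 + 183.79 + 1800.63 = 8943.81
Landed cost (A) = invoice 319180.46 + 8943.81 + duty 52099.21 = 380223.48
Supplier B (CFR):
CIF value = CFR price + insurance = 285555.34 + 71.40 = 285626.74
Import duty = 285626.74 × 16% = 45700.28
Buyer bears (B): 71.40 + 519.80 + 183.79 + 1800.63 = 2575.62
Landed cost (B) = invoice 285555.34 + 2575.62 + duty 45700.28 = 333831.24
Difference = |380223.48 − 333831.24| = 46392.24

Supplier B is cheaper by CNY 46392.24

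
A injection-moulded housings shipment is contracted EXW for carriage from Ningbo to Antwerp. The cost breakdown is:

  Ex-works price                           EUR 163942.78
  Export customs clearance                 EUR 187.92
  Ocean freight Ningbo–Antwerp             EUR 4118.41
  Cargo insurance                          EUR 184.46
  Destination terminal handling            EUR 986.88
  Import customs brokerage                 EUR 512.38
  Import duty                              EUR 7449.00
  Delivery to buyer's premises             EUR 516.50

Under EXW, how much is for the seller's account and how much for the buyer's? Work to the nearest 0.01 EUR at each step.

EXW: the seller makes goods available at their premises; the buyer bears all onward costs.
Seller's account: goods 163942.78 = 163942.78
Buyer's account: export clearance 187.92 + freight 4118.41 + insurance 184.46 + destination terminal 986.88 + brokerage 512.38 + duty 7449.00 + delivery 516.50 = 13955.55

Seller: EUR 163942.78; buyer: EUR 13955.55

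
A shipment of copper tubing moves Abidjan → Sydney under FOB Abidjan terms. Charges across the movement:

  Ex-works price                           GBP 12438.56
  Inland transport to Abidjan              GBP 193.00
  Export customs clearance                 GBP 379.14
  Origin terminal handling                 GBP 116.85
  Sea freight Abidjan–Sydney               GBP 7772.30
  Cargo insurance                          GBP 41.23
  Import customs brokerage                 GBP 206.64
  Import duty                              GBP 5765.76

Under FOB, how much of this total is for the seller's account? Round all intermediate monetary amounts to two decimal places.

FOB: the seller bears costs until goods are on board at the origin port; the buyer bears freight, insurance and all costs thereafter.
Seller's account: goods 12438.56 + inland to port 193.00 + export clearance 379.14 + origin terminal 116.85 = 13127.55
Buyer's account: freight 7772.30 + insurance 41.23 + brokerage 206.64 + duty 5765.76 = 13785.93

Seller's account: GBP 13127.55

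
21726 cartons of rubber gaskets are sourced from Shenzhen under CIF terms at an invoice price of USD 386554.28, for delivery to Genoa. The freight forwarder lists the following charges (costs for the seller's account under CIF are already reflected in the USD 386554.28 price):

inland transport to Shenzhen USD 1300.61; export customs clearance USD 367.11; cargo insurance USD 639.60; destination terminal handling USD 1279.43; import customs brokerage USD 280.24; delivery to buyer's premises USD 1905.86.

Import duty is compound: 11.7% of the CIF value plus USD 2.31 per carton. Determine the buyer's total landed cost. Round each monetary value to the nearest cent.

CIF: the seller pays costs through ocean freight and marine insurance to the destination port.
Already in the invoice (seller's account under CIF): inland to port, export clearance, insurance — exclude.
The CIF price already equals the CIF value: 386554.28
Ad valorem component: 386554.28 × 11.7% = 45226.85
Specific component: 21726 × 2.31 = 50187.06
Import duty = 45226.85 + 50187.06 = 95413.91
Buyer bears: destination terminal 1279.43 + brokerage 280.24 + delivery 1905.86 + duty 95413.91 = 98879.44
Landed cost = invoice 386554.28 + 98879.44 = 485433.72

Total landed cost: USD 485433.72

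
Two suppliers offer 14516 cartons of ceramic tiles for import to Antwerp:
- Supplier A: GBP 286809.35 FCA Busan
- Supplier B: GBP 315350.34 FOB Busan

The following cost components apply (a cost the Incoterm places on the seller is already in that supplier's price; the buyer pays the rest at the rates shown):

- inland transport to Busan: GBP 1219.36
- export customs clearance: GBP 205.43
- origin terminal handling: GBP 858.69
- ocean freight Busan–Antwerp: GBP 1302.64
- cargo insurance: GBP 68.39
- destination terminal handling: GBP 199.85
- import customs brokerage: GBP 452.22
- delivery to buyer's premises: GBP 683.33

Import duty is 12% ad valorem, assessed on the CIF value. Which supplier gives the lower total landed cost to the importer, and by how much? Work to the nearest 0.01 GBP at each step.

Supplier A (FCA):
CIF value = FCA price + origin terminal + freight + insurance = 286809.35 + 858.69 + 1302.64 + 68.39 = 289039.07
Import duty = 289039.07 × 12% = 34684.69
Buyer bears (A): 858.69 + 1302.64 + 68.39 + 199.85 + 452.22 + 683.33 = 3565.12
Landed cost (A) = invoice 286809.35 + 3565.12 + duty 34684.69 = 325059.16
Supplier B (FOB):
CIF value = FOB price + freight + insurance = 315350.34 + 1302.64 + 68.39 = 316721.37
Import duty = 316721.37 × 12% = 38006.56
Buyer bears (B): 1302.64 + 68.39 + 199.85 + 452.22 + 683.33 = 2706.43
Landed cost (B) = invoice 315350.34 + 2706.43 + duty 38006.56 = 356063.33
Difference = |325059.16 − 356063.33| = 31004.17

Supplier A is cheaper by GBP 31004.17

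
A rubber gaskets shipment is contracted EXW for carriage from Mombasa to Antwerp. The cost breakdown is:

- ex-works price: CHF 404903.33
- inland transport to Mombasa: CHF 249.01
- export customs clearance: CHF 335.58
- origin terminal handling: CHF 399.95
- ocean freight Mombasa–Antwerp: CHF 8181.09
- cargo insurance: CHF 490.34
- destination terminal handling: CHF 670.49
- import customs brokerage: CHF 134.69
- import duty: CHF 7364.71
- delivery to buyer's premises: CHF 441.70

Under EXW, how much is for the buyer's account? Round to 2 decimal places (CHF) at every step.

EXW: the seller makes goods available at their premises; the buyer bears all onward costs.
Seller's account: goods 404903.33 = 404903.33
Buyer's account: inland to port 249.01 + export clearance 335.58 + origin terminal 399.95 + freight 8181.09 + insurance 490.34 + destination terminal 670.49 + brokerage 134.69 + duty 7364.71 + delivery 441.70 = 18267.56

Buyer's account: CHF 18267.56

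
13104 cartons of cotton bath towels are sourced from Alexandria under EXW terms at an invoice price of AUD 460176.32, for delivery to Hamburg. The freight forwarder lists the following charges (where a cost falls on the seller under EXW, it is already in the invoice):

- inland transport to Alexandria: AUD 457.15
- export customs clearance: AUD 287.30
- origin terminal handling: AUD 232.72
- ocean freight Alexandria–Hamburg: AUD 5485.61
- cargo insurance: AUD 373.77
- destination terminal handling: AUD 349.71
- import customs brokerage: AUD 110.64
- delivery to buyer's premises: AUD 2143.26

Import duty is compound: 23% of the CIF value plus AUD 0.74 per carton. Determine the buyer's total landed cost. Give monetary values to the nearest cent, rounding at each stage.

EXW: the seller makes goods available at their premises; the buyer bears all onward costs.
CIF value = EXW price + inland to port + export clearance + origin terminal + freight + insurance = 460176.32 + 457.15 + 287.30 + 232.72 + 5485.61 + 373.77 = 467012.87
Ad valorem component: 467012.87 × 23% = 107412.96
Specific component: 13104 × 0.74 = 9696.96
Import duty = 107412.96 + 9696.96 = 117109.92
Buyer bears: inland to port 457.15 + export clearance 287.30 + origin terminal 232.72 + freight 5485.61 + insurance 373.77 + destination terminal 349.71 + brokerage 110.64 + delivery 2143.26 + duty 117109.92 = 126550.08
Landed cost = invoice 460176.32 + 126550.08 = 586726.40

Total landed cost: AUD 586726.40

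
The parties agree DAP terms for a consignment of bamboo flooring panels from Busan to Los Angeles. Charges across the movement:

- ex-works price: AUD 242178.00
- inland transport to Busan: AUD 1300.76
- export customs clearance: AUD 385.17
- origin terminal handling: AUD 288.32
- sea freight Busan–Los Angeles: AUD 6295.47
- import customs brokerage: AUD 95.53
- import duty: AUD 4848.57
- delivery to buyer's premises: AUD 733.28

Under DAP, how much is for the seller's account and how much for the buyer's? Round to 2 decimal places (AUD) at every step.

DAP: the seller bears all costs to the named destination except import duty and clearance.
Seller's account: goods 242178.00 + inland to port 1300.76 + export clearance 385.17 + origin terminal 288.32 + freight 6295.47 + delivery 733.28 = 251181.00
Buyer's account: brokerage 95.53 + duty 4848.57 = 4944.10

Seller: AUD 251181.00; buyer: AUD 4944.10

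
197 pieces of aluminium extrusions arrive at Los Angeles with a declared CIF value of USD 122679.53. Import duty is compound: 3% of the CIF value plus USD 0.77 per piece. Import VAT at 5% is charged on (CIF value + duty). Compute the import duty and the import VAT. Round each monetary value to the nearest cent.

Ad valorem component: 122679.53 × 3% = 3680.39
Specific component: 197 × 0.77 = 151.69
Import duty = 3680.39 + 151.69 = 3832.08
VAT base = CIF + duty = 122679.53 + 3832.08 = 126511.61
Import VAT = 126511.61 × 5% = 6325.58

Import duty: USD 3832.08; import VAT: USD 6325.58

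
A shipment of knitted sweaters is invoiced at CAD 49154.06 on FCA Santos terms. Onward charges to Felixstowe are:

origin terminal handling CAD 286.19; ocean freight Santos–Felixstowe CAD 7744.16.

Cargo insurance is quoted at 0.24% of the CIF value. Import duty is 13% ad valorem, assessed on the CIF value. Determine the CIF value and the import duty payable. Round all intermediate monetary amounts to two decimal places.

Let C be the CIF value. C = FCA price + pre-shipment costs + freight + 0.24% × C
C − 0.24% × C = 49154.06 + 286.19 + 7744.16
0.9976 × C = 57184.41
C = 57184.41 / 0.9976 = 57321.98
Insurance premium = 0.24% × 57321.98 = 137.57
Import duty = 57321.98 × 13% = 7451.86

CIF value: CAD 57321.98; import duty: CAD 7451.86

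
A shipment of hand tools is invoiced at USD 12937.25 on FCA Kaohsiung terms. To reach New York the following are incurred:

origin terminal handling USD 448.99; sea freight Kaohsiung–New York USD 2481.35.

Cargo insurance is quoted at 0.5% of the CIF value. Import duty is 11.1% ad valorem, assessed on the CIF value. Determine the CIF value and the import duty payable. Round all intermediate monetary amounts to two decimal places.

Let C be the CIF value. C = FCA price + pre-shipment costs + freight + 0.5% × C
C − 0.5% × C = 12937.25 + 448.99 + 2481.35
0.995 × C = 15867.59
C = 15867.59 / 0.995 = 15947.33
Insurance premium = 0.5% × 15947.33 = 79.74
Import duty = 15947.33 × 11.1% = 1770.15

CIF value: USD 15947.33; import duty: USD 1770.15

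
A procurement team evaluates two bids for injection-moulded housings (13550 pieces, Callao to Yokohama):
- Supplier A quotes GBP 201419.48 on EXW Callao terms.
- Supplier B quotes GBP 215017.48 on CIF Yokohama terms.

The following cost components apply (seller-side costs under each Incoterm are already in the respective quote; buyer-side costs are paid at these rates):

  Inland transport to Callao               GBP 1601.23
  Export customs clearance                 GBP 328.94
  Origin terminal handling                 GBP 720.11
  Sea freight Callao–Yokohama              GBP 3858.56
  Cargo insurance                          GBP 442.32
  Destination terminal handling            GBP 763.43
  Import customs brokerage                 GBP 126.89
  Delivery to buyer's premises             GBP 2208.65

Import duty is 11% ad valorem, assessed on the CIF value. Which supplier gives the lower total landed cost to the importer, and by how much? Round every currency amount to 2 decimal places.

Supplier A (EXW):
CIF value = EXW price + inland to port + export clearance + origin terminal + freight + insurance = 201419.48 + 1601.23 + 328.94 + 720.11 + 3858.56 + 442.32 = 208370.64
Import duty = 208370.64 × 11% = 22920.77
Buyer bears (A): 1601.23 + 328.94 + 720.11 + 3858.56 + 442.32 + 763.43 + 126.89 + 2208.65 = 10050.13
Landed cost (A) = invoice 201419.48 + 10050.13 + duty 22920.77 = 234390.38
Supplier B (CIF):
The CIF price already equals the CIF value: 215017.48
Import duty = 215017.48 × 11% = 23651.92
Buyer bears (B): 763.43 + 126.89 + 2208.65 = 3098.97
Landed cost (B) = invoice 215017.48 + 3098.97 + duty 23651.92 = 241768.37
Difference = |234390.38 − 241768.37| = 7377.99

Supplier A is cheaper by GBP 7377.99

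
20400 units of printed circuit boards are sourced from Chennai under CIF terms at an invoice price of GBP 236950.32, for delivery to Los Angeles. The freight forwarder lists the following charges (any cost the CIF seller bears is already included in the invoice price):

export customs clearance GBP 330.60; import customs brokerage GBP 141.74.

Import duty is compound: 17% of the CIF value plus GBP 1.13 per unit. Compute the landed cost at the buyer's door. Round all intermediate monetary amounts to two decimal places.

Total landed cost: GBP 300425.61

CIF: the seller pays costs through ocean freight and marine insurance to the destination port.
Already in the invoice (seller's account under CIF): export clearance — exclude.
The CIF price already equals the CIF value: 236950.32
Ad valorem component: 236950.32 × 17% = 40281.55
Specific component: 20400 × 1.13 = 23052.00
Import duty = 40281.55 + 23052.00 = 63333.55
Buyer bears: brokerage 141.74 + duty 63333.55 = 63475.29
Landed cost = invoice 236950.32 + 63475.29 = 300425.61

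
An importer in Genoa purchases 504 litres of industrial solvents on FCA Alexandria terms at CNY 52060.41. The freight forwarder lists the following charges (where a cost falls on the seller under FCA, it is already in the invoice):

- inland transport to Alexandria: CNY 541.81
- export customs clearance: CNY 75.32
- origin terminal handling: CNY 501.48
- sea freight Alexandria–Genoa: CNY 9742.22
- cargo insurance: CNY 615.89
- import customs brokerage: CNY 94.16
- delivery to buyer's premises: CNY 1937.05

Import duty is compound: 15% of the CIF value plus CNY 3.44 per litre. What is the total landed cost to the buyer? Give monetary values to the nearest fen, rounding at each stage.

Total landed cost: CNY 76122.97

FCA: the seller delivers export-cleared goods to the carrier; the buyer bears costs from that point.
Already in the invoice (seller's account under FCA): inland to port, export clearance — exclude.
CIF value = FCA price + origin terminal + freight + insurance = 52060.41 + 501.48 + 9742.22 + 615.89 = 62920.00
Ad valorem component: 62920.00 × 15% = 9438.00
Specific component: 504 × 3.44 = 1733.76
Import duty = 9438.00 + 1733.76 = 11171.76
Buyer bears: origin terminal 501.48 + freight 9742.22 + insurance 615.89 + brokerage 94.16 + delivery 1937.05 + duty 11171.76 = 24062.56
Landed cost = invoice 52060.41 + 24062.56 = 76122.97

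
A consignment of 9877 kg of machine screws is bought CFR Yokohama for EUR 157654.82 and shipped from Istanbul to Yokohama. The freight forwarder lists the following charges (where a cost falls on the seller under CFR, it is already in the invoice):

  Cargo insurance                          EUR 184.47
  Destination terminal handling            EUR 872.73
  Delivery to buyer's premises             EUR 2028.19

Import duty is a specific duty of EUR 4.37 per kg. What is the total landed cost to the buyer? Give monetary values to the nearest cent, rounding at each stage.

Total landed cost: EUR 203902.70

CFR: the seller pays costs through ocean freight to the destination port, but not insurance.
CIF value = CFR price + insurance = 157654.82 + 184.47 = 157839.29
Import duty = 9877 × 4.37 = 43162.49
Buyer bears: insurance 184.47 + destination terminal 872.73 + delivery 2028.19 + duty 43162.49 = 46247.88
Landed cost = invoice 157654.82 + 46247.88 = 203902.70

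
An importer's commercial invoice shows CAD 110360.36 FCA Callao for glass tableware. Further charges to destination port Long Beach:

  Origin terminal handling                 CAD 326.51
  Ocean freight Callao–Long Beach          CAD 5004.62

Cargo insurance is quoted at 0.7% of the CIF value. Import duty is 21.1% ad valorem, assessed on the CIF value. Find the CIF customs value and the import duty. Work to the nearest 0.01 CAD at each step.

Let C be the CIF value. C = FCA price + pre-shipment costs + freight + 0.7% × C
C − 0.7% × C = 110360.36 + 326.51 + 5004.62
0.993 × C = 115691.49
C = 115691.49 / 0.993 = 116507.04
Insurance premium = 0.7% × 116507.04 = 815.55
Import duty = 116507.04 × 21.1% = 24582.99

CIF value: CAD 116507.04; import duty: CAD 24582.99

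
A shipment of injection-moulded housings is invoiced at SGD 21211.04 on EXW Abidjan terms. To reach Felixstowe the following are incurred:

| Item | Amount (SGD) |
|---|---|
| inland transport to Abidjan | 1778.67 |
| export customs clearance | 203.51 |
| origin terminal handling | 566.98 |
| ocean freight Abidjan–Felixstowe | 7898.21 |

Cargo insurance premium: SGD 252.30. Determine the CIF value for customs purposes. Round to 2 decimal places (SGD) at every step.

CIF value: SGD 31910.71

CIF = EXW price + pre-shipment costs + freight + insurance
CIF = 21211.04 + 1778.67 + 203.51 + 566.98 + 7898.21 + 252.30 = 31910.71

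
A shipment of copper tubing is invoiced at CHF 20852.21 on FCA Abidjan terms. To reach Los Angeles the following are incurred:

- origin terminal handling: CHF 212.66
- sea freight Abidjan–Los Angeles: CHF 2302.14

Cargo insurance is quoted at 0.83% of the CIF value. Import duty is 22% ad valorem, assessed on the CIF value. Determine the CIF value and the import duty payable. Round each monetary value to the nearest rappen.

Let C be the CIF value. C = FCA price + pre-shipment costs + freight + 0.83% × C
C − 0.83% × C = 20852.21 + 212.66 + 2302.14
0.9917 × C = 23367.01
C = 23367.01 / 0.9917 = 23562.58
Insurance premium = 0.83% × 23562.58 = 195.57
Import duty = 23562.58 × 22% = 5183.77

CIF value: CHF 23562.58; import duty: CHF 5183.77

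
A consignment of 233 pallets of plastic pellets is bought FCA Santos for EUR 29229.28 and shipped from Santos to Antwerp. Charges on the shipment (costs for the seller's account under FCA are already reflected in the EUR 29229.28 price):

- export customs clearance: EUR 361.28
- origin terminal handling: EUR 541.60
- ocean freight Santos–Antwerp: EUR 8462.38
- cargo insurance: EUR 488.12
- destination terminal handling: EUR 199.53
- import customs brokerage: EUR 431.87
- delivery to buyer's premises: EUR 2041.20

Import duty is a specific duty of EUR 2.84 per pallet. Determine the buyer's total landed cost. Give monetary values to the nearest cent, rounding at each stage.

Total landed cost: EUR 42055.70

FCA: the seller delivers export-cleared goods to the carrier; the buyer bears costs from that point.
Already in the invoice (seller's account under FCA): export clearance — exclude.
CIF value = FCA price + origin terminal + freight + insurance = 29229.28 + 541.60 + 8462.38 + 488.12 = 38721.38
Import duty = 233 × 2.84 = 661.72
Buyer bears: origin terminal 541.60 + freight 8462.38 + insurance 488.12 + destination terminal 199.53 + brokerage 431.87 + delivery 2041.20 + duty 661.72 = 12826.42
Landed cost = invoice 29229.28 + 12826.42 = 42055.70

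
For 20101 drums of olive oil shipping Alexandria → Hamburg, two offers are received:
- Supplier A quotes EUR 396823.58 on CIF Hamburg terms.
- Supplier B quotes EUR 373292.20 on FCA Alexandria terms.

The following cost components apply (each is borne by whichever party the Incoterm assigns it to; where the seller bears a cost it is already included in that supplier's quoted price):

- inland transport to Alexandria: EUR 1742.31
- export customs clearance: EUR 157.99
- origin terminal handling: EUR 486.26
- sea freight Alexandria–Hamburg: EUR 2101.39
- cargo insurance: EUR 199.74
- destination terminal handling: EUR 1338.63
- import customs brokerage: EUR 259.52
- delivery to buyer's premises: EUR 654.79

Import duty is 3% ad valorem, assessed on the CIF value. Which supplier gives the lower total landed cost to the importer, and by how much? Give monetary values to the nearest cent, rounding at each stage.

Supplier A (CIF):
The CIF price already equals the CIF value: 396823.58
Import duty = 396823.58 × 3% = 11904.71
Buyer bears (A): 1338.63 + 259.52 + 654.79 = 2252.94
Landed cost (A) = invoice 396823.58 + 2252.94 + duty 11904.71 = 410981.23
Supplier B (FCA):
CIF value = FCA price + origin terminal + freight + insurance = 373292.20 + 486.26 + 2101.39 + 199.74 = 376079.59
Import duty = 376079.59 × 3% = 11282.39
Buyer bears (B): 486.26 + 2101.39 + 199.74 + 1338.63 + 259.52 + 654.79 = 5040.33
Landed cost (B) = invoice 373292.20 + 5040.33 + duty 11282.39 = 389614.92
Difference = |410981.23 − 389614.92| = 21366.31

Supplier B is cheaper by EUR 21366.31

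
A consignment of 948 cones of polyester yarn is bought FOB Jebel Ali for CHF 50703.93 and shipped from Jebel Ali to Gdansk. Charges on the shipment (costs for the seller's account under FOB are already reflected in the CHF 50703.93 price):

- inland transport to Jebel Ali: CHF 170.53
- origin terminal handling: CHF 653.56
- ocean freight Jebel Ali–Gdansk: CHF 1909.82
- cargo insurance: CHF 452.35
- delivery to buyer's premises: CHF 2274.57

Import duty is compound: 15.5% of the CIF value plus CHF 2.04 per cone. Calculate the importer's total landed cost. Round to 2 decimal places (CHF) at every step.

Total landed cost: CHF 65499.84

FOB: the seller bears costs until goods are on board at the origin port; the buyer bears freight, insurance and all costs thereafter.
Already in the invoice (seller's account under FOB): inland to port, origin terminal — exclude.
CIF value = FOB price + freight + insurance = 50703.93 + 1909.82 + 452.35 = 53066.10
Ad valorem component: 53066.10 × 15.5% = 8225.25
Specific component: 948 × 2.04 = 1933.92
Import duty = 8225.25 + 1933.92 = 10159.17
Buyer bears: freight 1909.82 + insurance 452.35 + delivery 2274.57 + duty 10159.17 = 14795.91
Landed cost = invoice 50703.93 + 14795.91 = 65499.84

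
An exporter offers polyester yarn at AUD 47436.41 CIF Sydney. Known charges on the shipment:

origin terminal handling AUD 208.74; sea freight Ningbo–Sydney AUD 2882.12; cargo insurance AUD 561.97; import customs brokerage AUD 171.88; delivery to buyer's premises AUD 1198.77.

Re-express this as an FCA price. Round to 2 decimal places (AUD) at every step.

FCA price: AUD 43783.58

Not relevant to the conversion: brokerage, delivery — on the buyer under both terms; not part of either seller's price.
From CIF to FCA, the seller no longer bears: origin terminal, freight, insurance.
FCA price = 47436.41 − 208.74 − 2882.12 − 561.97 = 43783.58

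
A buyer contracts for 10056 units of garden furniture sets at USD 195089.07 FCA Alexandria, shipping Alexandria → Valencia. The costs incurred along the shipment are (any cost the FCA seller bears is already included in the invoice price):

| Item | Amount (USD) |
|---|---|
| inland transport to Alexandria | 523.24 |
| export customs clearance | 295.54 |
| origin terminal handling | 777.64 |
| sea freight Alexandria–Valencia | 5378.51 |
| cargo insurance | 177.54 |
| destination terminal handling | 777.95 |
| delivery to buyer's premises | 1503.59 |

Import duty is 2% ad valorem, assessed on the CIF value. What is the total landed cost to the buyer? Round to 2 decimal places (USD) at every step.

FCA: the seller delivers export-cleared goods to the carrier; the buyer bears costs from that point.
Already in the invoice (seller's account under FCA): inland to port, export clearance — exclude.
CIF value = FCA price + origin terminal + freight + insurance = 195089.07 + 777.64 + 5378.51 + 177.54 = 201422.76
Import duty = 201422.76 × 2% = 4028.46
Buyer bears: origin terminal 777.64 + freight 5378.51 + insurance 177.54 + destination terminal 777.95 + delivery 1503.59 + duty 4028.46 = 12643.69
Landed cost = invoice 195089.07 + 12643.69 = 207732.76

Total landed cost: USD 207732.76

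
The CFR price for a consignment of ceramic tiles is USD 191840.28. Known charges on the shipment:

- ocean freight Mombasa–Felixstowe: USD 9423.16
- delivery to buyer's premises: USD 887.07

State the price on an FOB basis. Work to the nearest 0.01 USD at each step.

Not relevant to the conversion: delivery — on the buyer under both terms; not part of either seller's price.
From CFR to FOB, the seller no longer bears: freight.
FOB price = 191840.28 − 9423.16 = 182417.12

FOB price: USD 182417.12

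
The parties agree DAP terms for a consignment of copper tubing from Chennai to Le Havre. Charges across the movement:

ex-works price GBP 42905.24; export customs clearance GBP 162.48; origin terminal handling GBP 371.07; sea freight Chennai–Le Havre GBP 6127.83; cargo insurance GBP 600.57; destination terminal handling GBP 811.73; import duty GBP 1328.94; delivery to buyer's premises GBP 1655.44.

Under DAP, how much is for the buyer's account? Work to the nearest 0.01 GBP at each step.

DAP: the seller bears all costs to the named destination except import duty and clearance.
Seller's account: goods 42905.24 + export clearance 162.48 + origin terminal 371.07 + freight 6127.83 + insurance 600.57 + destination terminal 811.73 + delivery 1655.44 = 52634.36
Buyer's account: duty 1328.94 = 1328.94

Buyer's account: GBP 1328.94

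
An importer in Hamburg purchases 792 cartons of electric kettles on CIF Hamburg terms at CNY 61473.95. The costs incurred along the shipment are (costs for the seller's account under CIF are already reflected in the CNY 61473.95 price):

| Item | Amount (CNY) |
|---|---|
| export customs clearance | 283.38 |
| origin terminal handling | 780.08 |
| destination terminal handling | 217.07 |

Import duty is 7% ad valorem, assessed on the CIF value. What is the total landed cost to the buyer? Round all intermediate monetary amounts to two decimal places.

Total landed cost: CNY 65994.20

CIF: the seller pays costs through ocean freight and marine insurance to the destination port.
Already in the invoice (seller's account under CIF): export clearance, origin terminal — exclude.
The CIF price already equals the CIF value: 61473.95
Import duty = 61473.95 × 7% = 4303.18
Buyer bears: destination terminal 217.07 + duty 4303.18 = 4520.25
Landed cost = invoice 61473.95 + 4520.25 = 65994.20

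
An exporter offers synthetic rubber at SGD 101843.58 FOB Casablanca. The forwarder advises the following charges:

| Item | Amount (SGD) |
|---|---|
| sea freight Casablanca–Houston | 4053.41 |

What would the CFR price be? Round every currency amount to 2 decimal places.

CFR price: SGD 105896.99

From FOB to CFR, the seller additionally bears: freight.
CFR price = 101843.58 + 4053.41 = 105896.99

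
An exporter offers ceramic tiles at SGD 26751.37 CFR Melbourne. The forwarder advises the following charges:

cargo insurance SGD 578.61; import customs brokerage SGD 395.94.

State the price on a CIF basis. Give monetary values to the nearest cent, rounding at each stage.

CIF price: SGD 27329.98

Not relevant to the conversion: brokerage — on the buyer under both terms; not part of either seller's price.
From CFR to CIF, the seller additionally bears: insurance.
CIF price = 26751.37 + 578.61 = 27329.98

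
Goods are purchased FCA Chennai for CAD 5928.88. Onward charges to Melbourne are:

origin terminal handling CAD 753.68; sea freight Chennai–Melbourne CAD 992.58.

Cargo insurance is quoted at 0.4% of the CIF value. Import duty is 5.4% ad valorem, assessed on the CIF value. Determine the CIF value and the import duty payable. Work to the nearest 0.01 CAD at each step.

CIF value: CAD 7705.96; import duty: CAD 416.12

Let C be the CIF value. C = FCA price + pre-shipment costs + freight + 0.4% × C
C − 0.4% × C = 5928.88 + 753.68 + 992.58
0.996 × C = 7675.14
C = 7675.14 / 0.996 = 7705.96
Insurance premium = 0.4% × 7705.96 = 30.82
Import duty = 7705.96 × 5.4% = 416.12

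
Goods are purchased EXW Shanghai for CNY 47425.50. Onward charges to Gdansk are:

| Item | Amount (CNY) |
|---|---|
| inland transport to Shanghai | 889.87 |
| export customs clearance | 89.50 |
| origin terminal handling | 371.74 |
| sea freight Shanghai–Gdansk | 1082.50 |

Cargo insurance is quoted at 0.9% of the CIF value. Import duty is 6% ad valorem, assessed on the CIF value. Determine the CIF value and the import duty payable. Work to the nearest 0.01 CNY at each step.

CIF value: CNY 50311.92; import duty: CNY 3018.72

Let C be the CIF value. C = EXW price + pre-shipment costs + freight + 0.9% × C
C − 0.9% × C = 47425.50 + 889.87 + 89.50 + 371.74 + 1082.50
0.991 × C = 49859.11
C = 49859.11 / 0.991 = 50311.92
Insurance premium = 0.9% × 50311.92 = 452.81
Import duty = 50311.92 × 6% = 3018.72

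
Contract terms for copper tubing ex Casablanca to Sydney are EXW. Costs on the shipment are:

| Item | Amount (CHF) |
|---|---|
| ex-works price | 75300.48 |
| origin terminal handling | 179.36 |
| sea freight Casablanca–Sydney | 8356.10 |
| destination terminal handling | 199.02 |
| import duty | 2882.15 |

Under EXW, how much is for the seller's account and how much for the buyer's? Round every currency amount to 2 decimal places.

Seller: CHF 75300.48; buyer: CHF 11616.63

EXW: the seller makes goods available at their premises; the buyer bears all onward costs.
Seller's account: goods 75300.48 = 75300.48
Buyer's account: origin terminal 179.36 + freight 8356.10 + destination terminal 199.02 + duty 2882.15 = 11616.63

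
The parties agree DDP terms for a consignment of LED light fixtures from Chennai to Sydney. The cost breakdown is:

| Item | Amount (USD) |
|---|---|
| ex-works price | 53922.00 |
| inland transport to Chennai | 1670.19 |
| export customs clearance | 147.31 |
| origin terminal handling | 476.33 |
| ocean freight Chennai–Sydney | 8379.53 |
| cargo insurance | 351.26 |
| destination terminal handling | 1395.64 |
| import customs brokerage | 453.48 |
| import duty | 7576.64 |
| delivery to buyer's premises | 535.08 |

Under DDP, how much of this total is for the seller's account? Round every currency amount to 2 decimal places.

Seller's account: USD 74907.46

DDP: the seller bears all costs including import duty.
Seller's account: goods 53922.00 + inland to port 1670.19 + export clearance 147.31 + origin terminal 476.33 + freight 8379.53 + insurance 351.26 + destination terminal 1395.64 + brokerage 453.48 + duty 7576.64 + delivery 535.08 = 74907.46
Buyer's account: 0.00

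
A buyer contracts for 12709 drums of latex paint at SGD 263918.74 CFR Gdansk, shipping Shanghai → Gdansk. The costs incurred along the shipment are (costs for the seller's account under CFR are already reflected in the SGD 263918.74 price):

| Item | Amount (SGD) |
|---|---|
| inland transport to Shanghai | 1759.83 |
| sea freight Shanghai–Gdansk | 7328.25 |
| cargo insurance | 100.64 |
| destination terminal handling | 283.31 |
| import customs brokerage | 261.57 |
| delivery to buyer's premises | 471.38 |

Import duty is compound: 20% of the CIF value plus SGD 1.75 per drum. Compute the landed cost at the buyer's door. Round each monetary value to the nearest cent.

CFR: the seller pays costs through ocean freight to the destination port, but not insurance.
Already in the invoice (seller's account under CFR): inland to port, freight — exclude.
CIF value = CFR price + insurance = 263918.74 + 100.64 = 264019.38
Ad valorem component: 264019.38 × 20% = 52803.88
Specific component: 12709 × 1.75 = 22240.75
Import duty = 52803.88 + 22240.75 = 75044.63
Buyer bears: insurance 100.64 + destination terminal 283.31 + brokerage 261.57 + delivery 471.38 + duty 75044.63 = 76161.53
Landed cost = invoice 263918.74 + 76161.53 = 340080.27

Total landed cost: SGD 340080.27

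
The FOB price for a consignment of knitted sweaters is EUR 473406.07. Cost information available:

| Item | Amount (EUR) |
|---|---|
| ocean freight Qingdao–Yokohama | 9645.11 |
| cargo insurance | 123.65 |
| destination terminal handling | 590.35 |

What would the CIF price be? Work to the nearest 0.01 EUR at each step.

Not relevant to the conversion: destination terminal — on the buyer under both terms; not part of either seller's price.
From FOB to CIF, the seller additionally bears: freight, insurance.
CIF price = 473406.07 + 9645.11 + 123.65 = 483174.83

CIF price: EUR 483174.83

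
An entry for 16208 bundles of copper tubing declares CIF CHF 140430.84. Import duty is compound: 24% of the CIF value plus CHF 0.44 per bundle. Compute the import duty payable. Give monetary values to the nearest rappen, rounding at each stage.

Import duty: CHF 40834.92

Ad valorem component: 140430.84 × 24% = 33703.40
Specific component: 16208 × 0.44 = 7131.52
Import duty = 33703.40 + 7131.52 = 40834.92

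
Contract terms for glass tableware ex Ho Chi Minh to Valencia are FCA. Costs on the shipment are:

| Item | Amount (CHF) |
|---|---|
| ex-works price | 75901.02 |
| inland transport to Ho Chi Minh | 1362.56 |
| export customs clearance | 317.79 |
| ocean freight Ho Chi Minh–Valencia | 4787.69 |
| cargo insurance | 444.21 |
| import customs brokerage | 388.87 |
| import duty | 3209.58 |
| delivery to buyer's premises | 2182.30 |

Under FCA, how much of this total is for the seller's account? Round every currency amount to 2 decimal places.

Seller's account: CHF 77581.37

FCA: the seller delivers export-cleared goods to the carrier; the buyer bears costs from that point.
Seller's account: goods 75901.02 + inland to port 1362.56 + export clearance 317.79 = 77581.37
Buyer's account: freight 4787.69 + insurance 444.21 + brokerage 388.87 + duty 3209.58 + delivery 2182.30 = 11012.65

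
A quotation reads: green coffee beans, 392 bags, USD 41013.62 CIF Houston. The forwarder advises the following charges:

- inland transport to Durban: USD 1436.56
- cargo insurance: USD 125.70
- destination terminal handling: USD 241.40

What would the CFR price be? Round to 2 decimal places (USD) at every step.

CFR price: USD 40887.92

Not relevant to the conversion: inland to port — on the seller under both CIF and CFR; already in the CIF price and stays in the CFR price. destination terminal — on the buyer under both terms; not part of either seller's price.
From CIF to CFR, the seller no longer bears: insurance.
CFR price = 41013.62 − 125.70 = 40887.92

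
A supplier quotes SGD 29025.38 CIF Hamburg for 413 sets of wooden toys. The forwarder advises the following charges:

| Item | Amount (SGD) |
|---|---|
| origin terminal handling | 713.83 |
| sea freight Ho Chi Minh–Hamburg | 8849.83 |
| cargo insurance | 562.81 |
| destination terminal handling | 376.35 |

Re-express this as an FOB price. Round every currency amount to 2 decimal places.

Not relevant to the conversion: origin terminal — on the seller under both CIF and FOB; already in the CIF price and stays in the FOB price. destination terminal — on the buyer under both terms; not part of either seller's price.
From CIF to FOB, the seller no longer bears: freight, insurance.
FOB price = 29025.38 − 8849.83 − 562.81 = 19612.74

FOB price: SGD 19612.74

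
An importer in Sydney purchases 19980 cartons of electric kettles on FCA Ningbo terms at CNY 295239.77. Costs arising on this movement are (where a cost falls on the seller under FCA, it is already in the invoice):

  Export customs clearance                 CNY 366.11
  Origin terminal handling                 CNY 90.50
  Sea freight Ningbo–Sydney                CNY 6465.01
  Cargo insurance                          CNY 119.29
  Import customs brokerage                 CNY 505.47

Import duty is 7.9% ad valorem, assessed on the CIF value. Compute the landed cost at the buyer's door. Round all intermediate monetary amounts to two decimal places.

Total landed cost: CNY 326271.29

FCA: the seller delivers export-cleared goods to the carrier; the buyer bears costs from that point.
Already in the invoice (seller's account under FCA): export clearance — exclude.
CIF value = FCA price + origin terminal + freight + insurance = 295239.77 + 90.50 + 6465.01 + 119.29 = 301914.57
Import duty = 301914.57 × 7.9% = 23851.25
Buyer bears: origin terminal 90.50 + freight 6465.01 + insurance 119.29 + brokerage 505.47 + duty 23851.25 = 31031.52
Landed cost = invoice 295239.77 + 31031.52 = 326271.29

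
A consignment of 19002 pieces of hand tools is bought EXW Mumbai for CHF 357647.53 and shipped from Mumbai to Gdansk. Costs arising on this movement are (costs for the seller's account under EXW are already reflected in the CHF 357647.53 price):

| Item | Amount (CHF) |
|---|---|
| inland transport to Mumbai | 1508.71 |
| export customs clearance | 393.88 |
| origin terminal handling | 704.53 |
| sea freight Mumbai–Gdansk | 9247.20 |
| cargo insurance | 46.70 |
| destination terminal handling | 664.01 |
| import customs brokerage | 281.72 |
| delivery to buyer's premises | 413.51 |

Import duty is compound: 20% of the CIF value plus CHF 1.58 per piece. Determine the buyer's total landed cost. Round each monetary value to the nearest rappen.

EXW: the seller makes goods available at their premises; the buyer bears all onward costs.
CIF value = EXW price + inland to port + export clearance + origin terminal + freight + insurance = 357647.53 + 1508.71 + 393.88 + 704.53 + 9247.20 + 46.70 = 369548.55
Ad valorem component: 369548.55 × 20% = 73909.71
Specific component: 19002 × 1.58 = 30023.16
Import duty = 73909.71 + 30023.16 = 103932.87
Buyer bears: inland to port 1508.71 + export clearance 393.88 + origin terminal 704.53 + freight 9247.20 + insurance 46.70 + destination terminal 664.01 + brokerage 281.72 + delivery 413.51 + duty 103932.87 = 117193.13
Landed cost = invoice 357647.53 + 117193.13 = 474840.66

Total landed cost: CHF 474840.66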